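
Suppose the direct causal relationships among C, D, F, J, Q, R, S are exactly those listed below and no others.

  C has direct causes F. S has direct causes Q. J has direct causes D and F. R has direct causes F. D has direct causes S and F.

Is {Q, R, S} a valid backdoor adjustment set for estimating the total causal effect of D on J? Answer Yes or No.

No

Backdoor paths from D to J (paths whose first edge points into D):
  P1: D <- F -> J
Condition 1 (no descendant of D in the set): holds — descendants of D are {J}; none are in {Q, R, S}.
Condition 2 (every backdoor path blocked by {Q, R, S}):
  P1: open — no interior node is in the conditioning set.
{Q, R, S} does not satisfy the backdoor criterion.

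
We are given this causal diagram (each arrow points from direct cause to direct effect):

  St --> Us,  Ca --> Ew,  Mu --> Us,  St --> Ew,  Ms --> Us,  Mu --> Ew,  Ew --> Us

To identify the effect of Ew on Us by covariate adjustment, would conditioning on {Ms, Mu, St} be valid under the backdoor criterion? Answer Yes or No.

Backdoor paths from Ew to Us (paths whose first edge points into Ew):
  P1: Ew <- St -> Us
  P2: Ew <- Mu -> Us
Condition 1 (no descendant of Ew in the set): holds — descendants of Ew are {Us}; none are in {Ms, Mu, St}.
Condition 2 (every backdoor path blocked by {Ms, Mu, St}):
  P1: blocked at fork node St ∈ conditioning set.
  P2: blocked at fork node Mu ∈ conditioning set.
{Ms, Mu, St} satisfies the backdoor criterion.

Yes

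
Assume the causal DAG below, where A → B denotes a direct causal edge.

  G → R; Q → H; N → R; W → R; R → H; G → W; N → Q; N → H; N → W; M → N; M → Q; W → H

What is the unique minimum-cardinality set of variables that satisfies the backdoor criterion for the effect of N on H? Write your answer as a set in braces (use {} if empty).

Variables eligible for adjustment (non-descendants of N, excluding N and H): {G, M}.
Backdoor paths from N to H:
  P1: N <- M -> Q -> H
The empty set is not sufficient: P1 (N <- M -> Q -> H) has no collider blocking it and no conditioned non-collider, so it is open.
Try {M}:
  P1: blocked at fork node M ∈ conditioning set.
{M} contains no descendant of N and blocks every backdoor path.
No other singleton works — e.g. {G} leaves P1 open — so {M} is the unique smallest valid adjustment set.

{M}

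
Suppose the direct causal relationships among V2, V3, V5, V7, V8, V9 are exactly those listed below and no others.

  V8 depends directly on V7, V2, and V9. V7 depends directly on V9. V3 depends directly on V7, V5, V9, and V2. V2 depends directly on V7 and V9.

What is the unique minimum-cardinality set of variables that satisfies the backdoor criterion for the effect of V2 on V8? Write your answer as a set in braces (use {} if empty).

{V7, V9}

Variables eligible for adjustment (non-descendants of V2, excluding V2 and V8): {V5, V7, V9}.
Backdoor paths from V2 to V8:
  P1: V2 <- V9 -> V7 -> V8
  P2: V2 <- V9 -> V8
  P3: V2 <- V9 -> V3 <- V7 -> V8
  P4: V2 <- V7 <- V9 -> V8
  P5: V2 <- V7 -> V8
  P6: V2 <- V7 -> V3 <- V9 -> V8
The empty set is not sufficient: P1 (V2 <- V9 -> V7 -> V8) has no collider blocking it and no conditioned non-collider, so it is open.
Try {V7, V9}:
  P1: blocked at fork node V9 ∈ conditioning set.
  P2: blocked at fork node V9 ∈ conditioning set.
  P3: blocked at fork node V9 ∈ conditioning set.
  P4: blocked at chain node V7 ∈ conditioning set.
  P5: blocked at fork node V7 ∈ conditioning set.
  P6: blocked at fork node V7 ∈ conditioning set.
{V7, V9} contains no descendant of V2 and blocks every backdoor path.
Every element of {V7, V9} is needed (dropping V7 leaves P5 open; dropping V9 leaves P2 open), so no proper subset is valid.
Among all size-2 subsets of the eligible variables, only {V7, V9} blocks every backdoor path, so it is the unique smallest valid adjustment set.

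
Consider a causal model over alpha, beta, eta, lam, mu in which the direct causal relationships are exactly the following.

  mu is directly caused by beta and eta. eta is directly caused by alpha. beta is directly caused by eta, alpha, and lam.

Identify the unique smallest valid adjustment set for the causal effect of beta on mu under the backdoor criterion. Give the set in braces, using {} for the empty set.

Variables eligible for adjustment (non-descendants of beta, excluding beta and mu): {alpha, eta, lam}.
Backdoor paths from beta to mu:
  P1: beta <- alpha -> eta -> mu
  P2: beta <- eta -> mu
The empty set is not sufficient: P1 (beta <- alpha -> eta -> mu) has no collider blocking it and no conditioned non-collider, so it is open.
Try {eta}:
  P1: blocked at chain node eta ∈ conditioning set.
  P2: blocked at fork node eta ∈ conditioning set.
{eta} contains no descendant of beta and blocks every backdoor path.
No other singleton works — e.g. {alpha} leaves P2 open — so {eta} is the unique smallest valid adjustment set.

{eta}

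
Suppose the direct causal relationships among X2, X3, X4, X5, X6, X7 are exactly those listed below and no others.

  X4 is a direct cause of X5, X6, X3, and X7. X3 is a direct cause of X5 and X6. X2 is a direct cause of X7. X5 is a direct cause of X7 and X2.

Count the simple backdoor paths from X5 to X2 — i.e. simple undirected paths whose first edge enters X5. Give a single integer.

3

A backdoor path from X5 to X2 is any simple undirected path whose first edge points into X5 (i.e. leaves X5 via a parent).
Parents of X5: {X3, X4}.
Enumerating:
  P1: X5 <- X4 -> X7 <- X2
  P2: X5 <- X3 <- X4 -> X7 <- X2
  P3: X5 <- X3 -> X6 <- X4 -> X7 <- X2
That exhausts the simple backdoor paths. Count: 3.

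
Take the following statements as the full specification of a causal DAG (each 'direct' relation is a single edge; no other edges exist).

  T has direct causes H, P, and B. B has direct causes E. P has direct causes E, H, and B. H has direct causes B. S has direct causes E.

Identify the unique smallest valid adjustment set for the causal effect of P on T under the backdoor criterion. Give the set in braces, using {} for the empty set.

{B, H}

Variables eligible for adjustment (non-descendants of P, excluding P and T): {B, E, H, S}.
Backdoor paths from P to T:
  P1: P <- E -> B -> H -> T
  P2: P <- E -> B -> T
  P3: P <- B -> H -> T
  P4: P <- B -> T
  P5: P <- H <- B -> T
  P6: P <- H -> T
The empty set is not sufficient: P1 (P <- E -> B -> H -> T) has no collider blocking it and no conditioned non-collider, so it is open.
Try {B, H}:
  P1: blocked at chain node B ∈ conditioning set.
  P2: blocked at chain node B ∈ conditioning set.
  P3: blocked at fork node B ∈ conditioning set.
  P4: blocked at fork node B ∈ conditioning set.
  P5: blocked at chain node H ∈ conditioning set.
  P6: blocked at fork node H ∈ conditioning set.
{B, H} contains no descendant of P and blocks every backdoor path.
Every element of {B, H} is needed (dropping B leaves P2 open; dropping H leaves P6 open), so no proper subset is valid.
Among all size-2 subsets of the eligible variables, only {B, H} blocks every backdoor path, so it is the unique smallest valid adjustment set.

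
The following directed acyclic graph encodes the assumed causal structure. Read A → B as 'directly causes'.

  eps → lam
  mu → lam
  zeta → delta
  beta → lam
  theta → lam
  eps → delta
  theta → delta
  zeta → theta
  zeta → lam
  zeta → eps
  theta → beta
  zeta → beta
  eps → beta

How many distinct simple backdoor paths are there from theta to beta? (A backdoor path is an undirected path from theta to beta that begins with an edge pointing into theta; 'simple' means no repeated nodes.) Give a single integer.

A backdoor path from theta to beta is any simple undirected path whose first edge points into theta (i.e. leaves theta via a parent).
Parents of theta: {zeta}.
Enumerating:
  P1: theta <- zeta -> eps -> beta
  P2: theta <- zeta -> eps -> lam <- beta
  P3: theta <- zeta -> beta
  P4: theta <- zeta -> lam <- eps -> beta
  P5: theta <- zeta -> lam <- beta
  P6: theta <- zeta -> delta <- eps -> beta
  P7: theta <- zeta -> delta <- eps -> lam <- beta
That exhausts the simple backdoor paths. Count: 7.

7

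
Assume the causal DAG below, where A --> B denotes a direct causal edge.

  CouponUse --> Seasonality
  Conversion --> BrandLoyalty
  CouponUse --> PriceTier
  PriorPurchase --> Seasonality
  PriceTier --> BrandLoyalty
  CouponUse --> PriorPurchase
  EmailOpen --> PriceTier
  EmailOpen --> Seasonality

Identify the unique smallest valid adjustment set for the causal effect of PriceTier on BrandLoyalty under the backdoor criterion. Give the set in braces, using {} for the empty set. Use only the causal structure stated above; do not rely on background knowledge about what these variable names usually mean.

Variables eligible for adjustment (non-descendants of PriceTier, excluding PriceTier and BrandLoyalty): {Conversion, CouponUse, EmailOpen, PriorPurchase, Seasonality}.
Backdoor paths from PriceTier to BrandLoyalty:
  (none)
With no backdoor paths the empty set already satisfies the criterion, and it is trivially minimal.

{}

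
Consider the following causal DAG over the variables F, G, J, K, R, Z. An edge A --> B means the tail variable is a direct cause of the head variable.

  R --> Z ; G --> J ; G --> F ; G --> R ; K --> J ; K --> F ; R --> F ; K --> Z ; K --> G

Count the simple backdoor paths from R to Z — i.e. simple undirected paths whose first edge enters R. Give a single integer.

A backdoor path from R to Z is any simple undirected path whose first edge points into R (i.e. leaves R via a parent).
Parents of R: {G}.
Enumerating:
  P1: R <- G <- K -> Z
  P2: R <- G -> J <- K -> Z
  P3: R <- G -> F <- K -> Z
That exhausts the simple backdoor paths. Count: 3.

3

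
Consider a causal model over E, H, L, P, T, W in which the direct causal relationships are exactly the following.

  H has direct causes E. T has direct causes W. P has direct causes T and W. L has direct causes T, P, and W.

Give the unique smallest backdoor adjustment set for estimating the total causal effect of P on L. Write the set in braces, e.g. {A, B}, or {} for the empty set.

Variables eligible for adjustment (non-descendants of P, excluding P and L): {E, H, T, W}.
Backdoor paths from P to L:
  P1: P <- W -> T -> L
  P2: P <- W -> L
  P3: P <- T <- W -> L
  P4: P <- T -> L
The empty set is not sufficient: P1 (P <- W -> T -> L) has no collider blocking it and no conditioned non-collider, so it is open.
Try {T, W}:
  P1: blocked at fork node W ∈ conditioning set.
  P2: blocked at fork node W ∈ conditioning set.
  P3: blocked at chain node T ∈ conditioning set.
  P4: blocked at fork node T ∈ conditioning set.
{T, W} contains no descendant of P and blocks every backdoor path.
Every element of {T, W} is needed (dropping T leaves P4 open; dropping W leaves P2 open), so no proper subset is valid.
Among all size-2 subsets of the eligible variables, only {T, W} blocks every backdoor path, so it is the unique smallest valid adjustment set.

{T, W}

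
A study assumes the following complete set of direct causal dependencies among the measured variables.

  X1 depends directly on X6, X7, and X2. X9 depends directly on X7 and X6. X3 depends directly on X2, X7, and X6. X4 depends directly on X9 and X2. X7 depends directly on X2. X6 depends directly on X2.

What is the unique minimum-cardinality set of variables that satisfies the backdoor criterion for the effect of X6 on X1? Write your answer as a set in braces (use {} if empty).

Variables eligible for adjustment (non-descendants of X6, excluding X6 and X1): {X2, X7}.
Backdoor paths from X6 to X1:
  P1: X6 <- X2 -> X7 -> X1
  P2: X6 <- X2 -> X4 <- X9 <- X7 -> X1
  P3: X6 <- X2 -> X1
  P4: X6 <- X2 -> X3 <- X7 -> X1
The empty set is not sufficient: P1 (X6 <- X2 -> X7 -> X1) has no collider blocking it and no conditioned non-collider, so it is open.
Try {X2}:
  P1: blocked at fork node X2 ∈ conditioning set.
  P2: blocked at fork node X2 ∈ conditioning set.
  P3: blocked at fork node X2 ∈ conditioning set.
  P4: blocked at fork node X2 ∈ conditioning set.
{X2} contains no descendant of X6 and blocks every backdoor path.
No other singleton works — e.g. {X7} leaves P3 open — so {X2} is the unique smallest valid adjustment set.

{X2}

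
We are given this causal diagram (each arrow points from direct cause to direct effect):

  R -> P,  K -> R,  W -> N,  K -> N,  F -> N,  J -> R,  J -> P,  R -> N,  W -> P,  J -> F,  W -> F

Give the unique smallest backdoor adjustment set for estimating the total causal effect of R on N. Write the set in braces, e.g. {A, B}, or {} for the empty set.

{J, K}

Variables eligible for adjustment (non-descendants of R, excluding R and N): {F, J, K, W}.
Backdoor paths from R to N:
  P1: R <- J -> F <- W -> N
  P2: R <- J -> F -> N
  P3: R <- J -> P <- W -> F -> N
  P4: R <- J -> P <- W -> N
  P5: R <- K -> N
The empty set is not sufficient: P2 (R <- J -> F -> N) has no collider blocking it and no conditioned non-collider, so it is open.
Try {J, K}:
  P1: blocked at fork node J ∈ conditioning set.
  P2: blocked at fork node J ∈ conditioning set.
  P3: blocked at fork node J ∈ conditioning set.
  P4: blocked at fork node J ∈ conditioning set.
  P5: blocked at fork node K ∈ conditioning set.
{J, K} contains no descendant of R and blocks every backdoor path.
Every element of {J, K} is needed (dropping J leaves P2 open; dropping K leaves P5 open), so no proper subset is valid.
Among all size-2 subsets of the eligible variables, only {J, K} blocks every backdoor path, so it is the unique smallest valid adjustment set.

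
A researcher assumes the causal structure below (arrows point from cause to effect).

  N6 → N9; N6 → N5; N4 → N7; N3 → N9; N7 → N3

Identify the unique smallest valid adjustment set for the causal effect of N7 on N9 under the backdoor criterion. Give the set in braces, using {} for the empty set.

Variables eligible for adjustment (non-descendants of N7, excluding N7 and N9): {N4, N5, N6}.
Backdoor paths from N7 to N9:
  (none)
With no backdoor paths the empty set already satisfies the criterion, and it is trivially minimal.

{}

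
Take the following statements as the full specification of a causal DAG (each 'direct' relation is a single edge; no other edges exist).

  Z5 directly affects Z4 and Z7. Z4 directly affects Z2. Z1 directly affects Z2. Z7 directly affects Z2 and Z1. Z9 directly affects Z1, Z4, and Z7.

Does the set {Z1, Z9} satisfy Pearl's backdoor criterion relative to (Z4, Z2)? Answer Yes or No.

Backdoor paths from Z4 to Z2 (paths whose first edge points into Z4):
  P1: Z4 <- Z5 -> Z7 <- Z9 -> Z1 -> Z2
  P2: Z4 <- Z5 -> Z7 -> Z1 -> Z2
  P3: Z4 <- Z5 -> Z7 -> Z2
  P4: Z4 <- Z9 -> Z7 -> Z1 -> Z2
  P5: Z4 <- Z9 -> Z7 -> Z2
  P6: Z4 <- Z9 -> Z1 <- Z7 -> Z2
  P7: Z4 <- Z9 -> Z1 -> Z2
Condition 1 (no descendant of Z4 in the set): holds — descendants of Z4 are {Z2}; none are in {Z1, Z9}.
Condition 2 (every backdoor path blocked by {Z1, Z9}):
  P1: blocked at fork node Z9 ∈ conditioning set.
  P2: blocked at chain node Z1 ∈ conditioning set.
  P3: open — no interior node is in the conditioning set.
  P4: blocked at fork node Z9 ∈ conditioning set.
  P5: blocked at fork node Z9 ∈ conditioning set.
  P6: blocked at fork node Z9 ∈ conditioning set.
  P7: blocked at fork node Z9 ∈ conditioning set.
{Z1, Z9} does not satisfy the backdoor criterion.

No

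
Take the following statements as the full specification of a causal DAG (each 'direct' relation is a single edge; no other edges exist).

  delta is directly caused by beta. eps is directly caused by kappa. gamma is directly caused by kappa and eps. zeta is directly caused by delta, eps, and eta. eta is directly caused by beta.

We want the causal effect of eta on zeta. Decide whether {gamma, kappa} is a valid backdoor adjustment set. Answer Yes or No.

No

Backdoor paths from eta to zeta (paths whose first edge points into eta):
  P1: eta <- beta -> delta -> zeta
Condition 1 (no descendant of eta in the set): holds — descendants of eta are {zeta}; none are in {gamma, kappa}.
Condition 2 (every backdoor path blocked by {gamma, kappa}):
  P1: open — no interior node is in the conditioning set.
{gamma, kappa} does not satisfy the backdoor criterion.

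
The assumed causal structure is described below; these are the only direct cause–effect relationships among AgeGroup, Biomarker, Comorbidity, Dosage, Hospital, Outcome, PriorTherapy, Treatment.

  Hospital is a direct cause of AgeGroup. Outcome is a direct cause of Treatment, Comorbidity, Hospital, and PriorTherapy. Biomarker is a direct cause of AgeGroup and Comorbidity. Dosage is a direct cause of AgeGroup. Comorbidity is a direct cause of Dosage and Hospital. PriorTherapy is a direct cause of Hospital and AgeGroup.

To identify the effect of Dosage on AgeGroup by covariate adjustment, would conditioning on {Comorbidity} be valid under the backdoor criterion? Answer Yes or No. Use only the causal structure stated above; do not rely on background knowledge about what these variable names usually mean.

Backdoor paths from Dosage to AgeGroup (paths whose first edge points into Dosage):
  P1: Dosage <- Comorbidity <- Outcome -> PriorTherapy -> Hospital -> AgeGroup
  P2: Dosage <- Comorbidity <- Outcome -> PriorTherapy -> AgeGroup
  P3: Dosage <- Comorbidity <- Outcome -> Hospital <- PriorTherapy -> AgeGroup
  P4: Dosage <- Comorbidity <- Outcome -> Hospital -> AgeGroup
  P5: Dosage <- Comorbidity <- Biomarker -> AgeGroup
  P6: Dosage <- Comorbidity -> Hospital <- Outcome -> PriorTherapy -> AgeGroup
  P7: Dosage <- Comorbidity -> Hospital <- PriorTherapy -> AgeGroup
  P8: Dosage <- Comorbidity -> Hospital -> AgeGroup
Condition 1 (no descendant of Dosage in the set): holds — descendants of Dosage are {AgeGroup}; none are in {Comorbidity}.
Condition 2 (every backdoor path blocked by {Comorbidity}):
  P1: blocked at chain node Comorbidity ∈ conditioning set.
  P2: blocked at chain node Comorbidity ∈ conditioning set.
  P3: blocked at chain node Comorbidity ∈ conditioning set.
  P4: blocked at chain node Comorbidity ∈ conditioning set.
  P5: blocked at chain node Comorbidity ∈ conditioning set.
  P6: blocked at fork node Comorbidity ∈ conditioning set.
  P7: blocked at fork node Comorbidity ∈ conditioning set.
  P8: blocked at fork node Comorbidity ∈ conditioning set.
{Comorbidity} satisfies the backdoor criterion.

Yes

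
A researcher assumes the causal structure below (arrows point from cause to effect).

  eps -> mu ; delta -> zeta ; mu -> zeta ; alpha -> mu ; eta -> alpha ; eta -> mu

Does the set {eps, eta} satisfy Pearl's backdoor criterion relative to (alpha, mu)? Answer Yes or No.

Backdoor paths from alpha to mu (paths whose first edge points into alpha):
  P1: alpha <- eta -> mu
Condition 1 (no descendant of alpha in the set): holds — descendants of alpha are {mu, zeta}; none are in {eps, eta}.
Condition 2 (every backdoor path blocked by {eps, eta}):
  P1: blocked at fork node eta ∈ conditioning set.
{eps, eta} satisfies the backdoor criterion.

Yes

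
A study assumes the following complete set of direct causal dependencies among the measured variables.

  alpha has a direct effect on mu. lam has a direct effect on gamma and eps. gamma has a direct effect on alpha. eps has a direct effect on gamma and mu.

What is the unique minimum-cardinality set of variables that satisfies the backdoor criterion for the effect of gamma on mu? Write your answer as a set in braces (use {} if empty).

Variables eligible for adjustment (non-descendants of gamma, excluding gamma and mu): {eps, lam}.
Backdoor paths from gamma to mu:
  P1: gamma <- lam -> eps -> mu
  P2: gamma <- eps -> mu
The empty set is not sufficient: P1 (gamma <- lam -> eps -> mu) has no collider blocking it and no conditioned non-collider, so it is open.
Try {eps}:
  P1: blocked at chain node eps ∈ conditioning set.
  P2: blocked at fork node eps ∈ conditioning set.
{eps} contains no descendant of gamma and blocks every backdoor path.
No other singleton works — e.g. {lam} leaves P2 open — so {eps} is the unique smallest valid adjustment set.

{eps}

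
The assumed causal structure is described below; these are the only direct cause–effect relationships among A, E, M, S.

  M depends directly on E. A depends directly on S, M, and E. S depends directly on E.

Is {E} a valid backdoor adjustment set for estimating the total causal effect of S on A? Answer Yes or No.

Backdoor paths from S to A (paths whose first edge points into S):
  P1: S <- E -> M -> A
  P2: S <- E -> A
Condition 1 (no descendant of S in the set): holds — descendants of S are {A}; none are in {E}.
Condition 2 (every backdoor path blocked by {E}):
  P1: blocked at fork node E ∈ conditioning set.
  P2: blocked at fork node E ∈ conditioning set.
{E} satisfies the backdoor criterion.

Yes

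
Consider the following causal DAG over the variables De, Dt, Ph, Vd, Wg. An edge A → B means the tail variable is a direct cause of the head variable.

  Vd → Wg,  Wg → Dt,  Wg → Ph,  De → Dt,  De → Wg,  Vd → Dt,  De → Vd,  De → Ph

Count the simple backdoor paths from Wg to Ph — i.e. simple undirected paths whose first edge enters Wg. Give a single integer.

A backdoor path from Wg to Ph is any simple undirected path whose first edge points into Wg (i.e. leaves Wg via a parent).
Parents of Wg: {De, Vd}.
Enumerating:
  P1: Wg <- De -> Ph
  P2: Wg <- Vd <- De -> Ph
  P3: Wg <- Vd -> Dt <- De -> Ph
That exhausts the simple backdoor paths. Count: 3.

3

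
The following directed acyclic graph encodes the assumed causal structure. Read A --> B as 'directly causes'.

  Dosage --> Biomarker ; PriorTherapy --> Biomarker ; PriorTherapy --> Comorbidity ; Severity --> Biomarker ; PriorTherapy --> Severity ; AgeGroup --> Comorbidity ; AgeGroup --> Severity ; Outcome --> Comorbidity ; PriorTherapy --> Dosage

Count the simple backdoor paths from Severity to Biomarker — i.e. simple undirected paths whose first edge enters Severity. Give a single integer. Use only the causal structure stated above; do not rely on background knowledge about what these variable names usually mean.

A backdoor path from Severity to Biomarker is any simple undirected path whose first edge points into Severity (i.e. leaves Severity via a parent).
Parents of Severity: {AgeGroup, PriorTherapy}.
Enumerating:
  P1: Severity <- PriorTherapy -> Dosage -> Biomarker
  P2: Severity <- PriorTherapy -> Biomarker
  P3: Severity <- AgeGroup -> Comorbidity <- PriorTherapy -> Dosage -> Biomarker
  P4: Severity <- AgeGroup -> Comorbidity <- PriorTherapy -> Biomarker
That exhausts the simple backdoor paths. Count: 4.

4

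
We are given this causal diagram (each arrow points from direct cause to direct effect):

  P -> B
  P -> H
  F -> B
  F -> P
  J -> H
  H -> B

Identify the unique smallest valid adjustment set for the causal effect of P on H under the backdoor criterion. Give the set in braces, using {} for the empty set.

{}

Variables eligible for adjustment (non-descendants of P, excluding P and H): {F, J}.
Backdoor paths from P to H:
  P1: P <- F -> B <- H
Each backdoor path contains an unconditioned collider, so every path is already blocked with the empty conditioning set:
  P1: blocked at collider B (neither it nor any descendant is in the conditioning set).
The empty set is therefore the unique smallest valid set.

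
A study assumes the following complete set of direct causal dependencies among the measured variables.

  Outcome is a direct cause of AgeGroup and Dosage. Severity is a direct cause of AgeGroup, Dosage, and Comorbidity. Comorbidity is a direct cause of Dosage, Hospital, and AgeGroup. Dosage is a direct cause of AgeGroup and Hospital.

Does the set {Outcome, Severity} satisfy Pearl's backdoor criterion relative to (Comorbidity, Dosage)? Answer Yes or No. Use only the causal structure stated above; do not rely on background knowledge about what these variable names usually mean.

Backdoor paths from Comorbidity to Dosage (paths whose first edge points into Comorbidity):
  P1: Comorbidity <- Severity -> Dosage
  P2: Comorbidity <- Severity -> AgeGroup <- Outcome -> Dosage
  P3: Comorbidity <- Severity -> AgeGroup <- Dosage
Condition 1 (no descendant of Comorbidity in the set): holds — descendants of Comorbidity are {AgeGroup, Dosage, Hospital}; none are in {Outcome, Severity}.
Condition 2 (every backdoor path blocked by {Outcome, Severity}):
  P1: blocked at fork node Severity ∈ conditioning set.
  P2: blocked at fork node Severity ∈ conditioning set.
  P3: blocked at fork node Severity ∈ conditioning set.
{Outcome, Severity} satisfies the backdoor criterion.

Yes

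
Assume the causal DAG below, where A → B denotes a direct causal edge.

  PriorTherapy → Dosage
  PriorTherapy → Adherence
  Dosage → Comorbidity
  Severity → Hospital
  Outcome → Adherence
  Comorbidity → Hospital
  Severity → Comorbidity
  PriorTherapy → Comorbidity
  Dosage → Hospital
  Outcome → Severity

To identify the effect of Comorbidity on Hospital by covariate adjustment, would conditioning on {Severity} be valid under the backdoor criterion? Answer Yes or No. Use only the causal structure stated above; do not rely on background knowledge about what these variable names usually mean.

No

Backdoor paths from Comorbidity to Hospital (paths whose first edge points into Comorbidity):
  P1: Comorbidity <- PriorTherapy -> Dosage -> Hospital
  P2: Comorbidity <- PriorTherapy -> Adherence <- Outcome -> Severity -> Hospital
  P3: Comorbidity <- Dosage <- PriorTherapy -> Adherence <- Outcome -> Severity -> Hospital
  P4: Comorbidity <- Dosage -> Hospital
  P5: Comorbidity <- Severity <- Outcome -> Adherence <- PriorTherapy -> Dosage -> Hospital
  P6: Comorbidity <- Severity -> Hospital
Condition 1 (no descendant of Comorbidity in the set): holds — descendants of Comorbidity are {Hospital}; none are in {Severity}.
Condition 2 (every backdoor path blocked by {Severity}):
  P1: open — no interior node is in the conditioning set.
  P2: blocked at collider Adherence (neither it nor any descendant is in the conditioning set).
  P3: blocked at collider Adherence (neither it nor any descendant is in the conditioning set).
  P4: open — no interior node is in the conditioning set.
  P5: blocked at chain node Severity ∈ conditioning set.
  P6: blocked at fork node Severity ∈ conditioning set.
{Severity} does not satisfy the backdoor criterion.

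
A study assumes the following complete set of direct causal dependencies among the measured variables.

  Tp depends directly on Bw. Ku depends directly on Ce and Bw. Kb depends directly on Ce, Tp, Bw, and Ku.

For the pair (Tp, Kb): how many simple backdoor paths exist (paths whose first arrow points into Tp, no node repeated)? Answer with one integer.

A backdoor path from Tp to Kb is any simple undirected path whose first edge points into Tp (i.e. leaves Tp via a parent).
Parents of Tp: {Bw}.
Enumerating:
  P1: Tp <- Bw -> Ku <- Ce -> Kb
  P2: Tp <- Bw -> Ku -> Kb
  P3: Tp <- Bw -> Kb
That exhausts the simple backdoor paths. Count: 3.

3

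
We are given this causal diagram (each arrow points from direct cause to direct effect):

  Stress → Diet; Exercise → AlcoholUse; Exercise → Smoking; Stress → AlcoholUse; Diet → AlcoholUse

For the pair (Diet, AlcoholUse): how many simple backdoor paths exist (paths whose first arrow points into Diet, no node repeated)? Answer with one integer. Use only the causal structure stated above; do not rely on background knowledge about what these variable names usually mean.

A backdoor path from Diet to AlcoholUse is any simple undirected path whose first edge points into Diet (i.e. leaves Diet via a parent).
Parents of Diet: {Stress}.
Enumerating:
  P1: Diet <- Stress -> AlcoholUse
That exhausts the simple backdoor paths. Count: 1.

1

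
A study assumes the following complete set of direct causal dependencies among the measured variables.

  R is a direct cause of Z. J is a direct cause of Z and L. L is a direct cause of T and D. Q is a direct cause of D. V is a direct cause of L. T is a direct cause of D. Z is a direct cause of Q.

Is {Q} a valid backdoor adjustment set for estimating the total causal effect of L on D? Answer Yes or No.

Backdoor paths from L to D (paths whose first edge points into L):
  P1: L <- J -> Z -> Q -> D
Condition 1 (no descendant of L in the set): holds — descendants of L are {D, T}; none are in {Q}.
Condition 2 (every backdoor path blocked by {Q}):
  P1: blocked at chain node Q ∈ conditioning set.
{Q} satisfies the backdoor criterion.

Yes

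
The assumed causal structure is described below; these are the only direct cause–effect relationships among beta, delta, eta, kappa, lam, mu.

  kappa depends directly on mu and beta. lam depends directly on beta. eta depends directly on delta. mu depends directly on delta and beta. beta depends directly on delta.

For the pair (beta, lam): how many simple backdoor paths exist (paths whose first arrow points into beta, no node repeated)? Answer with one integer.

A backdoor path from beta to lam is any simple undirected path whose first edge points into beta (i.e. leaves beta via a parent).
Parents of beta: {delta}.
No simple path from any parent of beta reaches lam without revisiting beta, so there are no backdoor paths.

0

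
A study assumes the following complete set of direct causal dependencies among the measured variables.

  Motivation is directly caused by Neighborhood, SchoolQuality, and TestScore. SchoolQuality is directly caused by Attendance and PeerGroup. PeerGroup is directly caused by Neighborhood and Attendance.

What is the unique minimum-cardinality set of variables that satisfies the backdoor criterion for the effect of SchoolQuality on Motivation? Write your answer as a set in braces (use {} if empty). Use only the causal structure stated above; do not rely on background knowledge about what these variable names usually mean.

{Neighborhood}

Variables eligible for adjustment (non-descendants of SchoolQuality, excluding SchoolQuality and Motivation): {Attendance, Neighborhood, PeerGroup, TestScore}.
Backdoor paths from SchoolQuality to Motivation:
  P1: SchoolQuality <- Attendance -> PeerGroup <- Neighborhood -> Motivation
  P2: SchoolQuality <- PeerGroup <- Neighborhood -> Motivation
The empty set is not sufficient: P2 (SchoolQuality <- PeerGroup <- Neighborhood -> Motivation) has no collider blocking it and no conditioned non-collider, so it is open.
Try {Neighborhood}:
  P1: blocked at collider PeerGroup (neither it nor any descendant is in the conditioning set).
  P2: blocked at fork node Neighborhood ∈ conditioning set.
{Neighborhood} contains no descendant of SchoolQuality and blocks every backdoor path.
No other singleton works — e.g. {TestScore} leaves P2 open — so {Neighborhood} is the unique smallest valid adjustment set.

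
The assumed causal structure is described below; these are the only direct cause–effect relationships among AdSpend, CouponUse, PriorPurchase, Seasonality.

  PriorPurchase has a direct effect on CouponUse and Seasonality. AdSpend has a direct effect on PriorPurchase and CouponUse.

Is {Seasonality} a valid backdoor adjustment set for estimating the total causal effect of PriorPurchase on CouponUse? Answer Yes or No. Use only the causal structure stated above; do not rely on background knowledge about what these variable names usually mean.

Backdoor paths from PriorPurchase to CouponUse (paths whose first edge points into PriorPurchase):
  P1: PriorPurchase <- AdSpend -> CouponUse
Condition 1 (no descendant of PriorPurchase in the set): FAILS — Seasonality is a descendant of PriorPurchase.
Condition 2 (every backdoor path blocked by {Seasonality}):
  P1: open — no interior node is in the conditioning set.
{Seasonality} does not satisfy the backdoor criterion.

No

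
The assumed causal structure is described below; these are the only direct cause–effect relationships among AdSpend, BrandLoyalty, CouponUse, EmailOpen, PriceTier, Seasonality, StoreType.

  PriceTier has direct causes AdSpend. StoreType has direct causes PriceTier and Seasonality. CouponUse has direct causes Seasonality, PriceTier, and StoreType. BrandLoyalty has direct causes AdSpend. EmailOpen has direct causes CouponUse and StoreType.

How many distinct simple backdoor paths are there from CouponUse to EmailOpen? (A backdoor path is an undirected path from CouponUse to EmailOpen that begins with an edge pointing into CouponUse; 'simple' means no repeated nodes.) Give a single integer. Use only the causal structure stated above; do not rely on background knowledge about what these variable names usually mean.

3

A backdoor path from CouponUse to EmailOpen is any simple undirected path whose first edge points into CouponUse (i.e. leaves CouponUse via a parent).
Parents of CouponUse: {PriceTier, Seasonality, StoreType}.
Enumerating:
  P1: CouponUse <- Seasonality -> StoreType -> EmailOpen
  P2: CouponUse <- PriceTier -> StoreType -> EmailOpen
  P3: CouponUse <- StoreType -> EmailOpen
That exhausts the simple backdoor paths. Count: 3.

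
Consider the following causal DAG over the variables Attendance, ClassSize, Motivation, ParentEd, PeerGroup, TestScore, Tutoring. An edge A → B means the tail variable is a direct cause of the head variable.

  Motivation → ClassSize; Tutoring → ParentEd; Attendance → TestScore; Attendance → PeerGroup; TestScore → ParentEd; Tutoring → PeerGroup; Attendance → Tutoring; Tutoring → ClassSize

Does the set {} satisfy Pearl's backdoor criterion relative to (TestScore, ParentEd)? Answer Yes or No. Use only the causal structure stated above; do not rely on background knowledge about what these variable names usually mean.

No

Backdoor paths from TestScore to ParentEd (paths whose first edge points into TestScore):
  P1: TestScore <- Attendance -> Tutoring -> ParentEd
  P2: TestScore <- Attendance -> PeerGroup <- Tutoring -> ParentEd
Condition 1 (no descendant of TestScore in the set): holds — descendants of TestScore are {ParentEd}; none are in {}.
Condition 2 (every backdoor path blocked by {}):
  P1: open — no interior node is in the conditioning set.
  P2: blocked at collider PeerGroup (neither it nor any descendant is in the conditioning set).
{} does not satisfy the backdoor criterion.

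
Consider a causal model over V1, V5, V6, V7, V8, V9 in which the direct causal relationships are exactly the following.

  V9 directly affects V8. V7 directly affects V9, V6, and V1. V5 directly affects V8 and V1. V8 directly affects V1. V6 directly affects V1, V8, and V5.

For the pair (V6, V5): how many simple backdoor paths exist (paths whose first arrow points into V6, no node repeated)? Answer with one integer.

4

A backdoor path from V6 to V5 is any simple undirected path whose first edge points into V6 (i.e. leaves V6 via a parent).
Parents of V6: {V7}.
Enumerating:
  P1: V6 <- V7 -> V9 -> V8 <- V5
  P2: V6 <- V7 -> V9 -> V8 -> V1 <- V5
  P3: V6 <- V7 -> V1 <- V5
  P4: V6 <- V7 -> V1 <- V8 <- V5
That exhausts the simple backdoor paths. Count: 4.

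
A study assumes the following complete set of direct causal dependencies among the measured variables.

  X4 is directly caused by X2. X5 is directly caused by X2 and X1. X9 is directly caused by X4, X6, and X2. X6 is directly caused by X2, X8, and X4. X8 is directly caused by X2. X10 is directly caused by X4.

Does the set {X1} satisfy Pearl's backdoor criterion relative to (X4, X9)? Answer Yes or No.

Backdoor paths from X4 to X9 (paths whose first edge points into X4):
  P1: X4 <- X2 -> X8 -> X6 -> X9
  P2: X4 <- X2 -> X6 -> X9
  P3: X4 <- X2 -> X9
Condition 1 (no descendant of X4 in the set): holds — descendants of X4 are {X10, X6, X9}; none are in {X1}.
Condition 2 (every backdoor path blocked by {X1}):
  P1: open — no interior node is in the conditioning set.
  P2: open — no interior node is in the conditioning set.
  P3: open — no interior node is in the conditioning set.
{X1} does not satisfy the backdoor criterion.

No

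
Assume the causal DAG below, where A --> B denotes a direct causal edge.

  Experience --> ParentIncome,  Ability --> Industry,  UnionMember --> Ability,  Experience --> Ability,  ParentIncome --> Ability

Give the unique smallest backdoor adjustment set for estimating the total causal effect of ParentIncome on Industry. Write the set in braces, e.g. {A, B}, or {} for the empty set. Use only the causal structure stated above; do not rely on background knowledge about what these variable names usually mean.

{Experience}

Variables eligible for adjustment (non-descendants of ParentIncome, excluding ParentIncome and Industry): {Experience, UnionMember}.
Backdoor paths from ParentIncome to Industry:
  P1: ParentIncome <- Experience -> Ability -> Industry
The empty set is not sufficient: P1 (ParentIncome <- Experience -> Ability -> Industry) has no collider blocking it and no conditioned non-collider, so it is open.
Try {Experience}:
  P1: blocked at fork node Experience ∈ conditioning set.
{Experience} contains no descendant of ParentIncome and blocks every backdoor path.
No other singleton works — e.g. {UnionMember} leaves P1 open — so {Experience} is the unique smallest valid adjustment set.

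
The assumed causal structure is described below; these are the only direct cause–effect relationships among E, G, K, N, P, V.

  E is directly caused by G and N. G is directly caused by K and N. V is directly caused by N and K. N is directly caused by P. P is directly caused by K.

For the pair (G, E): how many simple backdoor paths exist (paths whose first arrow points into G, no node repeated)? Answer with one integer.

A backdoor path from G to E is any simple undirected path whose first edge points into G (i.e. leaves G via a parent).
Parents of G: {K, N}.
Enumerating:
  P1: G <- K -> P -> N -> E
  P2: G <- K -> V <- N -> E
  P3: G <- N -> E
That exhausts the simple backdoor paths. Count: 3.

3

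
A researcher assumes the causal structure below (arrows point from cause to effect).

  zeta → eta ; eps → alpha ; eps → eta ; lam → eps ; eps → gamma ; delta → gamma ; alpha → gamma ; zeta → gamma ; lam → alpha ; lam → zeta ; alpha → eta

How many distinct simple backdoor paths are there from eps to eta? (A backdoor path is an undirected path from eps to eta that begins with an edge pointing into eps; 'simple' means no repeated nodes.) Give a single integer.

4

A backdoor path from eps to eta is any simple undirected path whose first edge points into eps (i.e. leaves eps via a parent).
Parents of eps: {lam}.
Enumerating:
  P1: eps <- lam -> zeta -> eta
  P2: eps <- lam -> zeta -> gamma <- alpha -> eta
  P3: eps <- lam -> alpha -> eta
  P4: eps <- lam -> alpha -> gamma <- zeta -> eta
That exhausts the simple backdoor paths. Count: 4.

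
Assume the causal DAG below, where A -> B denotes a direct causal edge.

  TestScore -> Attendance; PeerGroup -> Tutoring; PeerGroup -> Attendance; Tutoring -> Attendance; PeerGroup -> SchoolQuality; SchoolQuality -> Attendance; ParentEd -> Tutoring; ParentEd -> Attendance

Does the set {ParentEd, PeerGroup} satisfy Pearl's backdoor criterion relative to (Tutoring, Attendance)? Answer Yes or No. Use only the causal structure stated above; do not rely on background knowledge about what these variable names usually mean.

Yes

Backdoor paths from Tutoring to Attendance (paths whose first edge points into Tutoring):
  P1: Tutoring <- ParentEd -> Attendance
  P2: Tutoring <- PeerGroup -> SchoolQuality -> Attendance
  P3: Tutoring <- PeerGroup -> Attendance
Condition 1 (no descendant of Tutoring in the set): holds — descendants of Tutoring are {Attendance}; none are in {ParentEd, PeerGroup}.
Condition 2 (every backdoor path blocked by {ParentEd, PeerGroup}):
  P1: blocked at fork node ParentEd ∈ conditioning set.
  P2: blocked at fork node PeerGroup ∈ conditioning set.
  P3: blocked at fork node PeerGroup ∈ conditioning set.
{ParentEd, PeerGroup} satisfies the backdoor criterion.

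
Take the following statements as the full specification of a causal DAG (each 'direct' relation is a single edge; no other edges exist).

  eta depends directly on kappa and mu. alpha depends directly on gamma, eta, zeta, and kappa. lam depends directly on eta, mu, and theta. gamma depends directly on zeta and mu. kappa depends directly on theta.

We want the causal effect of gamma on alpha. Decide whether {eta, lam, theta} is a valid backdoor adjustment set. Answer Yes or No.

Backdoor paths from gamma to alpha (paths whose first edge points into gamma):
  P1: gamma <- mu -> eta <- kappa -> alpha
  P2: gamma <- mu -> eta -> alpha
  P3: gamma <- mu -> eta -> lam <- theta -> kappa -> alpha
  P4: gamma <- mu -> lam <- theta -> kappa -> eta -> alpha
  P5: gamma <- mu -> lam <- theta -> kappa -> alpha
  P6: gamma <- mu -> lam <- eta <- kappa -> alpha
  P7: gamma <- mu -> lam <- eta -> alpha
  P8: gamma <- zeta -> alpha
Condition 1 (no descendant of gamma in the set): holds — descendants of gamma are {alpha}; none are in {eta, lam, theta}.
Condition 2 (every backdoor path blocked by {eta, lam, theta}):
  P1: open — collider(s) eta are conditioned on (or have a conditioned descendant) and no non-collider on the path is in the set.
  P2: blocked at chain node eta ∈ conditioning set.
  P3: blocked at chain node eta ∈ conditioning set.
  P4: blocked at fork node theta ∈ conditioning set.
  P5: blocked at fork node theta ∈ conditioning set.
  P6: blocked at chain node eta ∈ conditioning set.
  P7: blocked at fork node eta ∈ conditioning set.
  P8: open — no interior node is in the conditioning set.
{eta, lam, theta} does not satisfy the backdoor criterion.

No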